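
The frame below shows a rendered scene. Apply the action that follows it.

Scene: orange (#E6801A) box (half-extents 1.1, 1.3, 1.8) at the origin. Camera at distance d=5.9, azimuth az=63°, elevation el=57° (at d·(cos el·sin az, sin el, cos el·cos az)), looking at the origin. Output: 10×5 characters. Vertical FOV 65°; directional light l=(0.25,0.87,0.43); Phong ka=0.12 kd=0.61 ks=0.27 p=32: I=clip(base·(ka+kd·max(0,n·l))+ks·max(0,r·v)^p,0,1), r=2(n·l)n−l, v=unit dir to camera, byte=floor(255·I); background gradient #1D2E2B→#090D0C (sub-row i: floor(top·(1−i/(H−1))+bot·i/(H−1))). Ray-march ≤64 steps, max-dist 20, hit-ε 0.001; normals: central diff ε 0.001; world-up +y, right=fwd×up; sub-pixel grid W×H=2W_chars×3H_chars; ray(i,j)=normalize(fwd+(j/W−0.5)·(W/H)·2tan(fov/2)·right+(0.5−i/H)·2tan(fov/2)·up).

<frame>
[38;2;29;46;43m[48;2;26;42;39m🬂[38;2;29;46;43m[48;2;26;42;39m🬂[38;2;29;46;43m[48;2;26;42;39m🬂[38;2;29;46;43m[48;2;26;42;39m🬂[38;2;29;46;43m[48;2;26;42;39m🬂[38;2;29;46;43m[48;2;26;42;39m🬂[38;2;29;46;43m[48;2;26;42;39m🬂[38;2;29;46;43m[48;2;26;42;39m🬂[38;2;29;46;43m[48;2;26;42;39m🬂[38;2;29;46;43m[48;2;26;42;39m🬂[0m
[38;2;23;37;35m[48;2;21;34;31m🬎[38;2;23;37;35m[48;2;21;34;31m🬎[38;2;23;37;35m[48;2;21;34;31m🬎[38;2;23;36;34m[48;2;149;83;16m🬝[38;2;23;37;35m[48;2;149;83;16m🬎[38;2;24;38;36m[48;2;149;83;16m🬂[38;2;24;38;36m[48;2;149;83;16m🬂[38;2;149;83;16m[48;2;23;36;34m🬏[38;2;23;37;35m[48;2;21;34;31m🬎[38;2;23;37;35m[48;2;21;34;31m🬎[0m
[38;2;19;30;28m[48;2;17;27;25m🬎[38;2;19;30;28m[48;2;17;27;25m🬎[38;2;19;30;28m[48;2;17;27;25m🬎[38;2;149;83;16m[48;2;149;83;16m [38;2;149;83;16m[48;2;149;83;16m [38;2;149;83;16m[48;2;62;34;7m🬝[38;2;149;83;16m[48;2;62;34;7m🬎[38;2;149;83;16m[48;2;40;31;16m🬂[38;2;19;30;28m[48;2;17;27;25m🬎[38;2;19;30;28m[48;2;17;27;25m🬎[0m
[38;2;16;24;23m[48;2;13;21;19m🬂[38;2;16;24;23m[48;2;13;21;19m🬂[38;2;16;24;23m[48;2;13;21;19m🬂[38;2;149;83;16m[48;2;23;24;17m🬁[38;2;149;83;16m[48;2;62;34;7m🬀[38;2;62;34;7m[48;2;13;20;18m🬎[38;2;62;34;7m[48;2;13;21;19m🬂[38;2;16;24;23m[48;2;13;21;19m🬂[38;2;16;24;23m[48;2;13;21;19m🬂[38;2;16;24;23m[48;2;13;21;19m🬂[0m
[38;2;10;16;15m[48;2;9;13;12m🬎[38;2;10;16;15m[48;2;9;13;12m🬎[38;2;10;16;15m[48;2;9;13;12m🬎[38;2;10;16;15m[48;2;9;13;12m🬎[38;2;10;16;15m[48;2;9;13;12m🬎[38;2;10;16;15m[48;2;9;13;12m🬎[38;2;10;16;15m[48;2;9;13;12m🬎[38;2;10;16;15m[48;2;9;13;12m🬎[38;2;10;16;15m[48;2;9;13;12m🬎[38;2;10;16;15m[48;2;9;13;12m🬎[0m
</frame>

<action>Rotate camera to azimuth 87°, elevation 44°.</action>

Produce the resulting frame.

<frame>
[38;2;29;46;43m[48;2;26;42;39m🬂[38;2;29;46;43m[48;2;26;42;39m🬂[38;2;29;46;43m[48;2;26;42;39m🬂[38;2;29;46;43m[48;2;26;42;39m🬂[38;2;29;46;43m[48;2;26;42;39m🬂[38;2;29;46;43m[48;2;26;42;39m🬂[38;2;29;46;43m[48;2;26;42;39m🬂[38;2;29;46;43m[48;2;26;42;39m🬂[38;2;29;46;43m[48;2;26;42;39m🬂[38;2;29;46;43m[48;2;26;42;39m🬂[0m
[38;2;23;37;35m[48;2;21;34;31m🬎[38;2;23;37;35m[48;2;21;34;31m🬎[38;2;23;37;35m[48;2;21;34;31m🬎[38;2;23;37;35m[48;2;149;83;16m🬎[38;2;23;37;35m[48;2;149;83;16m🬎[38;2;23;37;35m[48;2;149;83;16m🬎[38;2;24;38;36m[48;2;149;83;16m🬂[38;2;149;83;16m[48;2;23;36;34m🬏[38;2;23;37;35m[48;2;21;34;31m🬎[38;2;23;37;35m[48;2;21;34;31m🬎[0m
[38;2;19;30;28m[48;2;17;27;25m🬎[38;2;19;30;28m[48;2;17;27;25m🬎[38;2;19;30;28m[48;2;17;27;25m🬎[38;2;149;83;16m[48;2;62;34;7m🬎[38;2;149;83;16m[48;2;62;34;7m🬎[38;2;149;83;16m[48;2;62;34;7m🬆[38;2;149;83;16m[48;2;62;34;7m🬂[38;2;149;83;16m[48;2;44;32;15m🬀[38;2;19;30;28m[48;2;17;27;25m🬎[38;2;19;30;28m[48;2;17;27;25m🬎[0m
[38;2;16;24;23m[48;2;13;21;19m🬂[38;2;16;24;23m[48;2;13;21;19m🬂[38;2;16;24;23m[48;2;13;21;19m🬂[38;2;62;34;7m[48;2;13;20;18m🬊[38;2;62;34;7m[48;2;13;20;18m🬎[38;2;62;34;7m[48;2;13;20;18m🬎[38;2;62;34;7m[48;2;13;20;18m🬎[38;2;62;34;7m[48;2;14;21;19m🬀[38;2;16;24;23m[48;2;13;21;19m🬂[38;2;16;24;23m[48;2;13;21;19m🬂[0m
[38;2;10;16;15m[48;2;9;13;12m🬎[38;2;10;16;15m[48;2;9;13;12m🬎[38;2;10;16;15m[48;2;9;13;12m🬎[38;2;10;16;15m[48;2;9;13;12m🬎[38;2;10;16;15m[48;2;9;13;12m🬎[38;2;10;16;15m[48;2;9;13;12m🬎[38;2;10;16;15m[48;2;9;13;12m🬎[38;2;10;16;15m[48;2;9;13;12m🬎[38;2;10;16;15m[48;2;9;13;12m🬎[38;2;10;16;15m[48;2;9;13;12m🬎[0m
</frame>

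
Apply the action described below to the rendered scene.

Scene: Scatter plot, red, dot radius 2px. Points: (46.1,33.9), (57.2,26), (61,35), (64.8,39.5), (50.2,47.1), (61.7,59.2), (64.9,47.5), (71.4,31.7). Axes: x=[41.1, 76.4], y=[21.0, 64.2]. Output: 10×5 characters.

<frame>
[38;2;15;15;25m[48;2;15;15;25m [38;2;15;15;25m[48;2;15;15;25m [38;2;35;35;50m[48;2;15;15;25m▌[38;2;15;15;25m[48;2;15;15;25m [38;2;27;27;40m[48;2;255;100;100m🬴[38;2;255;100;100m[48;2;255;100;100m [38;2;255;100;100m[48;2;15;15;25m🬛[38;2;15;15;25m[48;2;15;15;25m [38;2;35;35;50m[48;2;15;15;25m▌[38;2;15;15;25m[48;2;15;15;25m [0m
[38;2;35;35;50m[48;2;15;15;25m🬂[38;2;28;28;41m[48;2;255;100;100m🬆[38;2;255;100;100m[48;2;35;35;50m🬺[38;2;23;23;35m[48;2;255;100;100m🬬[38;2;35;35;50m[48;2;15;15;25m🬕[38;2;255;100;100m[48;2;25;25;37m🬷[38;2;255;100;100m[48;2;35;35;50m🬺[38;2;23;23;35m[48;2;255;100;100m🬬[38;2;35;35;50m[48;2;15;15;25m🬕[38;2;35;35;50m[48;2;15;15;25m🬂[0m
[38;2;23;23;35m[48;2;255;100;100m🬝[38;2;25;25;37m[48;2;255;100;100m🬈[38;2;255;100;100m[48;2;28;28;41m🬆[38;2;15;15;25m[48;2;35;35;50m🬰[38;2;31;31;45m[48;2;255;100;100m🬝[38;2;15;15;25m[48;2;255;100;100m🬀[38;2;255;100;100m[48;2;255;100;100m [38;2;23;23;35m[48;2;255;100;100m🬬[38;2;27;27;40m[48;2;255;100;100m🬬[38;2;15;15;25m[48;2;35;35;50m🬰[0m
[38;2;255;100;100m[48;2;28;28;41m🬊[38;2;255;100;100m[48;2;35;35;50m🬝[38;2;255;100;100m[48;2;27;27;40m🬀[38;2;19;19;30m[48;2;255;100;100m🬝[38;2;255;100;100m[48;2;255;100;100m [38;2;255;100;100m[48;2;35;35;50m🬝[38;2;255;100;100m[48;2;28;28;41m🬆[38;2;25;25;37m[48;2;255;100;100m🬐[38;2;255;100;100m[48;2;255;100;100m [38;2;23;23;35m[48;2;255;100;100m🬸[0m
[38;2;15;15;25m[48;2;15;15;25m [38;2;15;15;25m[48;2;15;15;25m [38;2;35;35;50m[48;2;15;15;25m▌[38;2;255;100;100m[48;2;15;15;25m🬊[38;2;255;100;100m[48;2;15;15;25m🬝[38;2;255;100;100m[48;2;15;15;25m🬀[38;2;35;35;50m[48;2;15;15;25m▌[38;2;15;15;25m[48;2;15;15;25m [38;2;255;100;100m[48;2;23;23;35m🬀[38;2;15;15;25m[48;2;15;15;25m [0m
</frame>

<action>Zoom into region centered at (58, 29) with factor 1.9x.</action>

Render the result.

<frame>
[38;2;15;15;25m[48;2;15;15;25m [38;2;15;15;25m[48;2;15;15;25m [38;2;35;35;50m[48;2;15;15;25m▌[38;2;15;15;25m[48;2;15;15;25m [38;2;35;35;50m[48;2;15;15;25m▌[38;2;15;15;25m[48;2;255;100;100m🬝[38;2;21;21;33m[48;2;255;100;100m🬊[38;2;255;100;100m[48;2;15;15;25m🬊[38;2;255;100;100m[48;2;15;15;25m🬝[38;2;255;100;100m[48;2;15;15;25m🬀[0m
[38;2;35;35;50m[48;2;15;15;25m🬂[38;2;35;35;50m[48;2;15;15;25m🬂[38;2;35;35;50m[48;2;15;15;25m🬕[38;2;35;35;50m[48;2;15;15;25m🬂[38;2;35;35;50m[48;2;15;15;25m🬕[38;2;255;100;100m[48;2;15;15;25m🬊[38;2;255;100;100m[48;2;15;15;25m🬝[38;2;255;100;100m[48;2;19;19;30m🬀[38;2;35;35;50m[48;2;15;15;25m🬕[38;2;35;35;50m[48;2;15;15;25m🬂[0m
[38;2;15;15;25m[48;2;35;35;50m🬰[38;2;15;15;25m[48;2;35;35;50m🬰[38;2;35;35;50m[48;2;15;15;25m🬛[38;2;21;21;33m[48;2;255;100;100m🬆[38;2;255;100;100m[48;2;15;15;25m🬺[38;2;23;23;35m[48;2;255;100;100m🬬[38;2;35;35;50m[48;2;15;15;25m🬛[38;2;15;15;25m[48;2;35;35;50m🬰[38;2;35;35;50m[48;2;15;15;25m🬛[38;2;15;15;25m[48;2;35;35;50m🬰[0m
[38;2;15;15;25m[48;2;35;35;50m🬎[38;2;15;15;25m[48;2;35;35;50m🬎[38;2;35;35;50m[48;2;15;15;25m🬲[38;2;23;23;35m[48;2;255;100;100m🬺[38;2;255;100;100m[48;2;28;28;41m🬆[38;2;15;15;25m[48;2;35;35;50m🬎[38;2;35;35;50m[48;2;15;15;25m🬲[38;2;15;15;25m[48;2;35;35;50m🬎[38;2;35;35;50m[48;2;15;15;25m🬲[38;2;15;15;25m[48;2;35;35;50m🬎[0m
[38;2;15;15;25m[48;2;15;15;25m [38;2;15;15;25m[48;2;15;15;25m [38;2;35;35;50m[48;2;15;15;25m▌[38;2;15;15;25m[48;2;15;15;25m [38;2;35;35;50m[48;2;15;15;25m▌[38;2;15;15;25m[48;2;15;15;25m [38;2;35;35;50m[48;2;15;15;25m▌[38;2;15;15;25m[48;2;15;15;25m [38;2;35;35;50m[48;2;15;15;25m▌[38;2;15;15;25m[48;2;15;15;25m [0m
</frame>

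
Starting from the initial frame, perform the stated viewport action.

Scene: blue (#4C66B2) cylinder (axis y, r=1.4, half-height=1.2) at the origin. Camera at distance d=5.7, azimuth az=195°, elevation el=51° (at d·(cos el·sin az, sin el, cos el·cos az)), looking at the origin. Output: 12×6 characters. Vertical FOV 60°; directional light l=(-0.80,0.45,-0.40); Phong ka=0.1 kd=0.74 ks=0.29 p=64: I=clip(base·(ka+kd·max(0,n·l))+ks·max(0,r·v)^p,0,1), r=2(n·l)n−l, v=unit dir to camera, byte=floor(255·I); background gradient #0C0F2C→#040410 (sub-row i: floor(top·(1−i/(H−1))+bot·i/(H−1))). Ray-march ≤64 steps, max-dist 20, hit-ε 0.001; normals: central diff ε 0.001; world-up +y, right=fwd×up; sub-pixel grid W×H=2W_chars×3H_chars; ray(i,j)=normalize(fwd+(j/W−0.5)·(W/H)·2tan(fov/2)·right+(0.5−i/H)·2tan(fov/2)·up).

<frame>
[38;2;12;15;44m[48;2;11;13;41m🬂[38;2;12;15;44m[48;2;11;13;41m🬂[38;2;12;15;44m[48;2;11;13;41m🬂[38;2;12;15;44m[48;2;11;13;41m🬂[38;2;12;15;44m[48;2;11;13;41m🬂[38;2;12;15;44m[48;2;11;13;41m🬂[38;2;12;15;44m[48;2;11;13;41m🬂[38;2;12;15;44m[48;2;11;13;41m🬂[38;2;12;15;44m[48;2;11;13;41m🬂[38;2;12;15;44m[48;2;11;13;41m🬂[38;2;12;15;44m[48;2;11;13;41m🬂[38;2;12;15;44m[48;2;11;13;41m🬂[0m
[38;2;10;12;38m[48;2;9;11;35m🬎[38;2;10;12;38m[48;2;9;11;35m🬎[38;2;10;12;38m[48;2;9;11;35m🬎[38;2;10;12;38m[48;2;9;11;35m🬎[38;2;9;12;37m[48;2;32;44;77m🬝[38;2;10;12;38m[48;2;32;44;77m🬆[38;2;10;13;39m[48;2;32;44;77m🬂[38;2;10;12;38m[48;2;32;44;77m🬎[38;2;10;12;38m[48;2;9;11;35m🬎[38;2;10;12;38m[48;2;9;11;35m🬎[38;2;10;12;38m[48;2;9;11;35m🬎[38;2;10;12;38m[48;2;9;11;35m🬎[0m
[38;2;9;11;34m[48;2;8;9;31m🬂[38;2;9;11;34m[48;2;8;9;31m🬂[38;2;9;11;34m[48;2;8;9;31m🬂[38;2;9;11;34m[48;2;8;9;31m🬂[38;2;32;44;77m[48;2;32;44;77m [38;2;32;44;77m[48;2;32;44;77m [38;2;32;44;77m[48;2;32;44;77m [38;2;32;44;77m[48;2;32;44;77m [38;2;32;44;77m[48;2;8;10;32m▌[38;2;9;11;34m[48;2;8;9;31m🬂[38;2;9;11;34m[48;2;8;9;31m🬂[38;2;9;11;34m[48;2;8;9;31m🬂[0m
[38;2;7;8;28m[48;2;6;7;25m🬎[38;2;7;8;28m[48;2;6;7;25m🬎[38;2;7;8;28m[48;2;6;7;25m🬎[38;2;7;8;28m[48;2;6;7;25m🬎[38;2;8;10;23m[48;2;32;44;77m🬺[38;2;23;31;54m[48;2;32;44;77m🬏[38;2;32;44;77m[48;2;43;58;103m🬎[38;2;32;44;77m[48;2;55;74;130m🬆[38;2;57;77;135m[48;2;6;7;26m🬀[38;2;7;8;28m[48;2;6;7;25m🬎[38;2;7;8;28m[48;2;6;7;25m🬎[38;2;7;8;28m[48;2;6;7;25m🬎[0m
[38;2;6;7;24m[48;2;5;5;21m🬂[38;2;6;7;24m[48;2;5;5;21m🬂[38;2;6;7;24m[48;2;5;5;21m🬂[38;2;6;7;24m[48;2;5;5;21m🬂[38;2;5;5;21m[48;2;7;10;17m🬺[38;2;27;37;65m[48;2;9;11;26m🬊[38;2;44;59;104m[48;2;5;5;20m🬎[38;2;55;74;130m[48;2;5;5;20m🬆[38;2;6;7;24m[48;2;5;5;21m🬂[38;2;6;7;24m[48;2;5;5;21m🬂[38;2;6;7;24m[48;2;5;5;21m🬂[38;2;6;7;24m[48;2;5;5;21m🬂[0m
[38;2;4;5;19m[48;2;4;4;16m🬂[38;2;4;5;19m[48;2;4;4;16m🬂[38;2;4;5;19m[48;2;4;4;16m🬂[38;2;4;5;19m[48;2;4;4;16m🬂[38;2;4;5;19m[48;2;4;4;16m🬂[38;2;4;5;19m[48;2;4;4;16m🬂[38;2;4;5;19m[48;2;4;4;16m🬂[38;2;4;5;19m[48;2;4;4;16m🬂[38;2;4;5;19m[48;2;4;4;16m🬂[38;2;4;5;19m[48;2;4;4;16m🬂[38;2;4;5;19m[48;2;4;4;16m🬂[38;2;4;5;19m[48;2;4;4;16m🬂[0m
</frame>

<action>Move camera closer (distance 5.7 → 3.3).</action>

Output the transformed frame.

<frame>
[38;2;12;15;44m[48;2;11;13;41m🬂[38;2;12;15;44m[48;2;11;13;41m🬂[38;2;11;14;42m[48;2;32;44;77m🬝[38;2;11;14;43m[48;2;32;44;77m🬆[38;2;12;15;44m[48;2;32;44;77m🬂[38;2;12;15;44m[48;2;32;44;77m🬂[38;2;12;15;44m[48;2;32;44;77m🬂[38;2;12;15;44m[48;2;32;44;77m🬂[38;2;12;15;44m[48;2;32;44;77m🬂[38;2;11;14;43m[48;2;32;44;77m🬎[38;2;12;15;44m[48;2;11;13;41m🬂[38;2;12;15;44m[48;2;11;13;41m🬂[0m
[38;2;10;12;38m[48;2;9;11;35m🬎[38;2;32;44;77m[48;2;9;12;37m🬦[38;2;32;44;77m[48;2;32;44;77m [38;2;32;44;77m[48;2;32;44;77m [38;2;32;44;77m[48;2;32;44;77m [38;2;32;44;77m[48;2;32;44;77m [38;2;32;44;77m[48;2;32;44;77m [38;2;32;44;77m[48;2;32;44;77m [38;2;32;44;77m[48;2;32;44;77m [38;2;32;44;77m[48;2;32;44;77m [38;2;32;44;77m[48;2;10;13;39m🬺[38;2;10;12;38m[48;2;9;11;35m🬎[0m
[38;2;9;11;34m[48;2;8;9;31m🬂[38;2;32;44;77m[48;2;8;10;32m▐[38;2;32;44;77m[48;2;32;44;77m [38;2;32;44;77m[48;2;32;44;77m [38;2;32;44;77m[48;2;32;44;77m [38;2;32;44;77m[48;2;32;44;77m [38;2;32;44;77m[48;2;32;44;77m [38;2;32;44;77m[48;2;32;44;77m [38;2;32;44;77m[48;2;32;44;77m [38;2;32;44;77m[48;2;32;44;77m [38;2;32;44;77m[48;2;32;44;77m [38;2;9;11;34m[48;2;8;9;31m🬂[0m
[38;2;7;8;28m[48;2;6;7;25m🬎[38;2;7;8;28m[48;2;6;7;25m🬎[38;2;32;44;77m[48;2;10;13;28m🬊[38;2;32;44;77m[48;2;32;44;77m [38;2;32;44;77m[48;2;32;44;77m [38;2;32;44;77m[48;2;32;44;77m [38;2;32;44;77m[48;2;32;44;77m [38;2;32;44;77m[48;2;32;44;77m [38;2;32;44;77m[48;2;32;44;77m [38;2;32;44;77m[48;2;56;75;131m🬝[38;2;57;76;133m[48;2;11;15;36m🬃[38;2;7;8;28m[48;2;6;7;25m🬎[0m
[38;2;6;7;24m[48;2;5;5;21m🬂[38;2;6;7;24m[48;2;5;5;21m🬂[38;2;6;7;24m[48;2;5;5;21m🬂[38;2;21;28;49m[48;2;9;12;25m🬊[38;2;30;41;72m[48;2;25;34;60m🬨[38;2;33;45;79m[48;2;37;50;88m🬕[38;2;32;44;77m[48;2;41;56;98m🬂[38;2;32;44;77m[48;2;47;63;111m🬂[38;2;51;68;120m[48;2;55;73;128m🬕[38;2;56;75;131m[48;2;5;5;21m🬄[38;2;6;7;24m[48;2;5;5;21m🬂[38;2;6;7;24m[48;2;5;5;21m🬂[0m
[38;2;4;5;19m[48;2;4;4;16m🬂[38;2;4;5;19m[48;2;4;4;16m🬂[38;2;4;5;19m[48;2;4;4;16m🬂[38;2;4;5;19m[48;2;4;4;16m🬂[38;2;23;31;55m[48;2;4;4;16m🬊[38;2;35;47;83m[48;2;29;39;69m🬨[38;2;40;54;95m[48;2;44;60;105m▌[38;2;49;66;117m[48;2;4;4;16m🬝[38;2;54;73;127m[48;2;4;4;17m🬀[38;2;4;5;19m[48;2;4;4;16m🬂[38;2;4;5;19m[48;2;4;4;16m🬂[38;2;4;5;19m[48;2;4;4;16m🬂[0m
</frame>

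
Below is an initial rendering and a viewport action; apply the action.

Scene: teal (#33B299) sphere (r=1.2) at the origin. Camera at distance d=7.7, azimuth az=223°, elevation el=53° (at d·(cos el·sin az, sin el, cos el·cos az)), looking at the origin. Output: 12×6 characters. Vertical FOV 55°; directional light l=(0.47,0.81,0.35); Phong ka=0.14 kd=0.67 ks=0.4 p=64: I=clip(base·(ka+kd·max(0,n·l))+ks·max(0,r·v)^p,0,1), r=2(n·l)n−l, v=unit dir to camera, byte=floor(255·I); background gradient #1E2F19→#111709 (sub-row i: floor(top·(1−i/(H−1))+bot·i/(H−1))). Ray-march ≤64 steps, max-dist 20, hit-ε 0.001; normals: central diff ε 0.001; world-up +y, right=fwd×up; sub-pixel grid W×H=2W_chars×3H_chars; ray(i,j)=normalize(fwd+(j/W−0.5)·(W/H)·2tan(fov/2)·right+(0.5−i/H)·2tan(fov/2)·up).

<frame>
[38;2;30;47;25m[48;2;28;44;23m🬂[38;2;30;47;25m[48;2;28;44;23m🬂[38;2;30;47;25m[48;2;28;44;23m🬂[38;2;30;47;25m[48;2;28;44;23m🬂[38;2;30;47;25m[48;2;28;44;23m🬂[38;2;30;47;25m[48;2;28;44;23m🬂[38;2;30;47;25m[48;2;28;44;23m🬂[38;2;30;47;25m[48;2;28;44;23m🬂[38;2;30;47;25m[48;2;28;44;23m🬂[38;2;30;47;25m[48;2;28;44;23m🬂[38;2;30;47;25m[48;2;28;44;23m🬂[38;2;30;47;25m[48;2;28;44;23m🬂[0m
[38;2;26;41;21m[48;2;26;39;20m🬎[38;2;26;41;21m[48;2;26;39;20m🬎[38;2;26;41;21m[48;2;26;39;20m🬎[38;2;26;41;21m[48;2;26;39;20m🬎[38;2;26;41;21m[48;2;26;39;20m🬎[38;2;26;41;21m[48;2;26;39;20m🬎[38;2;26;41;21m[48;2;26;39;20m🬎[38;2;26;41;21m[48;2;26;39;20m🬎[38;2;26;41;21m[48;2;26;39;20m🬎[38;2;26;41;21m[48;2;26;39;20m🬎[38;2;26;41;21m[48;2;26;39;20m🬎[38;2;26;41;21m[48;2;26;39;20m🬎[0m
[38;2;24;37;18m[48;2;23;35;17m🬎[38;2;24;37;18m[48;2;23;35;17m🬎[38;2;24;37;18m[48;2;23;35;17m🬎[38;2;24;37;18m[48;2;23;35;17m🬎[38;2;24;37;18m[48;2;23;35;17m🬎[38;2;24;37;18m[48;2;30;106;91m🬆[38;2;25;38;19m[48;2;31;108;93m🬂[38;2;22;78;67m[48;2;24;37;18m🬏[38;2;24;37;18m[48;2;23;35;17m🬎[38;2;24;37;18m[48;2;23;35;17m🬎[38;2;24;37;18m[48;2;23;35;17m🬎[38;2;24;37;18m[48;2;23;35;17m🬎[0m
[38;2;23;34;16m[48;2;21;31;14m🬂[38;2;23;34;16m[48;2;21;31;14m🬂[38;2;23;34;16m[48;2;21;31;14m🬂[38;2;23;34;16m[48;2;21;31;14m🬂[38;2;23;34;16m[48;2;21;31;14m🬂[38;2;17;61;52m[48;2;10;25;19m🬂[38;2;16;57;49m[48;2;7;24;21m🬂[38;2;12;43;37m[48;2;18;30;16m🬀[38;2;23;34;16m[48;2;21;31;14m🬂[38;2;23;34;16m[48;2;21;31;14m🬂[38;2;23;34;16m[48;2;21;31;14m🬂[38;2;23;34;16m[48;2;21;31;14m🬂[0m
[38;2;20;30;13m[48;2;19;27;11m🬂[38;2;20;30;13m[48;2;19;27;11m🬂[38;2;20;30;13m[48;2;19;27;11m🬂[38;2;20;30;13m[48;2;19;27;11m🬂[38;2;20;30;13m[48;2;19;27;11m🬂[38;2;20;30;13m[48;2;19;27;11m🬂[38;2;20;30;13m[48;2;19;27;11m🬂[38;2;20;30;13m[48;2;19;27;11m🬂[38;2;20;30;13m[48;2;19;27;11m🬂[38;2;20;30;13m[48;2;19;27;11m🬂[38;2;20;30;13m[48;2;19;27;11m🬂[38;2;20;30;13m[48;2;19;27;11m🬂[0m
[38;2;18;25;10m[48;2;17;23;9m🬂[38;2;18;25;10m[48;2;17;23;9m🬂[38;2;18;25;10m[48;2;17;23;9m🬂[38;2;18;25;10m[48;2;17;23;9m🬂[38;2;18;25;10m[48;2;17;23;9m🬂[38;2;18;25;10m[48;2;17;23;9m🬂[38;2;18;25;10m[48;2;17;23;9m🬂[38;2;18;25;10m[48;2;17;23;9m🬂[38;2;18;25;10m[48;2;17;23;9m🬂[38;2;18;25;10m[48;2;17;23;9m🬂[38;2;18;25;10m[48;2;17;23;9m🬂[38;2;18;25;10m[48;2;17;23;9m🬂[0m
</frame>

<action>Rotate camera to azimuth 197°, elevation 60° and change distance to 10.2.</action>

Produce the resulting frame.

<frame>
[38;2;30;47;25m[48;2;28;44;23m🬂[38;2;30;47;25m[48;2;28;44;23m🬂[38;2;30;47;25m[48;2;28;44;23m🬂[38;2;30;47;25m[48;2;28;44;23m🬂[38;2;30;47;25m[48;2;28;44;23m🬂[38;2;30;47;25m[48;2;28;44;23m🬂[38;2;30;47;25m[48;2;28;44;23m🬂[38;2;30;47;25m[48;2;28;44;23m🬂[38;2;30;47;25m[48;2;28;44;23m🬂[38;2;30;47;25m[48;2;28;44;23m🬂[38;2;30;47;25m[48;2;28;44;23m🬂[38;2;30;47;25m[48;2;28;44;23m🬂[0m
[38;2;26;41;21m[48;2;26;39;20m🬎[38;2;26;41;21m[48;2;26;39;20m🬎[38;2;26;41;21m[48;2;26;39;20m🬎[38;2;26;41;21m[48;2;26;39;20m🬎[38;2;26;41;21m[48;2;26;39;20m🬎[38;2;26;41;21m[48;2;26;39;20m🬎[38;2;26;41;21m[48;2;26;39;20m🬎[38;2;26;41;21m[48;2;26;39;20m🬎[38;2;26;41;21m[48;2;26;39;20m🬎[38;2;26;41;21m[48;2;26;39;20m🬎[38;2;26;41;21m[48;2;26;39;20m🬎[38;2;26;41;21m[48;2;26;39;20m🬎[0m
[38;2;24;37;18m[48;2;23;35;17m🬎[38;2;24;37;18m[48;2;23;35;17m🬎[38;2;24;37;18m[48;2;23;35;17m🬎[38;2;24;37;18m[48;2;23;35;17m🬎[38;2;24;37;18m[48;2;23;35;17m🬎[38;2;24;37;18m[48;2;37;129;111m🬝[38;2;32;114;98m[48;2;24;37;18m🬱[38;2;24;37;18m[48;2;23;35;17m🬎[38;2;24;37;18m[48;2;23;35;17m🬎[38;2;24;37;18m[48;2;23;35;17m🬎[38;2;24;37;18m[48;2;23;35;17m🬎[38;2;24;37;18m[48;2;23;35;17m🬎[0m
[38;2;23;34;16m[48;2;21;31;14m🬂[38;2;23;34;16m[48;2;21;31;14m🬂[38;2;23;34;16m[48;2;21;31;14m🬂[38;2;23;34;16m[48;2;21;31;14m🬂[38;2;23;34;16m[48;2;21;31;14m🬂[38;2;24;87;74m[48;2;19;34;20m🬂[38;2;19;68;58m[48;2;11;27;20m🬂[38;2;7;24;21m[48;2;21;32;14m🬀[38;2;23;34;16m[48;2;21;31;14m🬂[38;2;23;34;16m[48;2;21;31;14m🬂[38;2;23;34;16m[48;2;21;31;14m🬂[38;2;23;34;16m[48;2;21;31;14m🬂[0m
[38;2;20;30;13m[48;2;19;27;11m🬂[38;2;20;30;13m[48;2;19;27;11m🬂[38;2;20;30;13m[48;2;19;27;11m🬂[38;2;20;30;13m[48;2;19;27;11m🬂[38;2;20;30;13m[48;2;19;27;11m🬂[38;2;20;30;13m[48;2;19;27;11m🬂[38;2;20;30;13m[48;2;19;27;11m🬂[38;2;20;30;13m[48;2;19;27;11m🬂[38;2;20;30;13m[48;2;19;27;11m🬂[38;2;20;30;13m[48;2;19;27;11m🬂[38;2;20;30;13m[48;2;19;27;11m🬂[38;2;20;30;13m[48;2;19;27;11m🬂[0m
[38;2;18;25;10m[48;2;17;23;9m🬂[38;2;18;25;10m[48;2;17;23;9m🬂[38;2;18;25;10m[48;2;17;23;9m🬂[38;2;18;25;10m[48;2;17;23;9m🬂[38;2;18;25;10m[48;2;17;23;9m🬂[38;2;18;25;10m[48;2;17;23;9m🬂[38;2;18;25;10m[48;2;17;23;9m🬂[38;2;18;25;10m[48;2;17;23;9m🬂[38;2;18;25;10m[48;2;17;23;9m🬂[38;2;18;25;10m[48;2;17;23;9m🬂[38;2;18;25;10m[48;2;17;23;9m🬂[38;2;18;25;10m[48;2;17;23;9m🬂[0m
</frame>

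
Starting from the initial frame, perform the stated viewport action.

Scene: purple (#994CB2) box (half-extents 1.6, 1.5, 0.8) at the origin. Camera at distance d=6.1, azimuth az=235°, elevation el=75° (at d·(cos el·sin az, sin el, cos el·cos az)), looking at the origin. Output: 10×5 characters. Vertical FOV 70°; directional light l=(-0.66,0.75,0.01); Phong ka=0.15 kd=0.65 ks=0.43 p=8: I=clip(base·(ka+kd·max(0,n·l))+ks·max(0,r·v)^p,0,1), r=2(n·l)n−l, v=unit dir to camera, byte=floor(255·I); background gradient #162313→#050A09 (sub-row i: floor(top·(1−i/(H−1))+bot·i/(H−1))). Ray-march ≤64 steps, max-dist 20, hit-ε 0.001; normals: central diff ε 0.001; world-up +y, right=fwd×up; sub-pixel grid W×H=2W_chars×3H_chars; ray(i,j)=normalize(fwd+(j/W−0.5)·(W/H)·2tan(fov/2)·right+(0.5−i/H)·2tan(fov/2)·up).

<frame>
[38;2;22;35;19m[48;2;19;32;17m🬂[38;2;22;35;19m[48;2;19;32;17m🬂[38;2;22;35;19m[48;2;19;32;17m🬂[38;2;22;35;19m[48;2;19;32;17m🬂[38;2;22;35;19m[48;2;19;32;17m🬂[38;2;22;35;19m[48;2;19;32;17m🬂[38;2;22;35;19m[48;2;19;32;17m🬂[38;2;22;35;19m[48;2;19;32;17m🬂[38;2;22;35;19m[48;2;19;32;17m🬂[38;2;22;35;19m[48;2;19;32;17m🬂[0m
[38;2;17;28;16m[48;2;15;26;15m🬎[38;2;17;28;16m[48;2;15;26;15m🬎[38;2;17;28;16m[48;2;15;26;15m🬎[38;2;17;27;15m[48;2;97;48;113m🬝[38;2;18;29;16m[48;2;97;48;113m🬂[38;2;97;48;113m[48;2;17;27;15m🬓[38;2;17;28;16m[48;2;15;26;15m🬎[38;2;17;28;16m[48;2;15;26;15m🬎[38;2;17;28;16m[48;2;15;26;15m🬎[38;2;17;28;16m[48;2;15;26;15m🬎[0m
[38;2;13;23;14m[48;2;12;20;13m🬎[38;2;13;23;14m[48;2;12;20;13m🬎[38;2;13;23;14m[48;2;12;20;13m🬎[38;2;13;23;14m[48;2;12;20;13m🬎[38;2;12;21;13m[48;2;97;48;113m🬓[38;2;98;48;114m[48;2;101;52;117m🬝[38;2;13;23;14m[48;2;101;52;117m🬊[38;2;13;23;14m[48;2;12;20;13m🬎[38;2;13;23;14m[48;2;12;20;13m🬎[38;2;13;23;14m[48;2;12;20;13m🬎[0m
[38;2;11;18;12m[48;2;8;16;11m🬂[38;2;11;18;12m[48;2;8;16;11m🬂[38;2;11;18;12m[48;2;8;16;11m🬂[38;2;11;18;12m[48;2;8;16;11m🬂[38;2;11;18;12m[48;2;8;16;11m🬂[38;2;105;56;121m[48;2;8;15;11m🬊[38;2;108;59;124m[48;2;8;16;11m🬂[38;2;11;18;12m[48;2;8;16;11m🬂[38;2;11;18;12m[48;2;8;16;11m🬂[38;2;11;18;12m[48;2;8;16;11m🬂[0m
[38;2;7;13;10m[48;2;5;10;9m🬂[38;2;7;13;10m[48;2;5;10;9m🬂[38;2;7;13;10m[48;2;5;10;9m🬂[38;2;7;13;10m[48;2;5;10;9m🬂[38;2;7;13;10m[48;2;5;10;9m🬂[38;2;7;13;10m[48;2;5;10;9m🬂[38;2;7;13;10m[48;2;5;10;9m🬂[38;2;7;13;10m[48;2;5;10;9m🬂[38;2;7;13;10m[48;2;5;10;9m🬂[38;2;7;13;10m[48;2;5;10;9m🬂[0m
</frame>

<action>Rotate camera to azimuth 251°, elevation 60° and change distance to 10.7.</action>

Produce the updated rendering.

<frame>
[38;2;22;35;19m[48;2;19;32;17m🬂[38;2;22;35;19m[48;2;19;32;17m🬂[38;2;22;35;19m[48;2;19;32;17m🬂[38;2;22;35;19m[48;2;19;32;17m🬂[38;2;22;35;19m[48;2;19;32;17m🬂[38;2;22;35;19m[48;2;19;32;17m🬂[38;2;22;35;19m[48;2;19;32;17m🬂[38;2;22;35;19m[48;2;19;32;17m🬂[38;2;22;35;19m[48;2;19;32;17m🬂[38;2;22;35;19m[48;2;19;32;17m🬂[0m
[38;2;17;28;16m[48;2;15;26;15m🬎[38;2;17;28;16m[48;2;15;26;15m🬎[38;2;17;28;16m[48;2;15;26;15m🬎[38;2;17;28;16m[48;2;15;26;15m🬎[38;2;17;28;16m[48;2;15;26;15m🬎[38;2;17;28;16m[48;2;15;26;15m🬎[38;2;17;28;16m[48;2;15;26;15m🬎[38;2;17;28;16m[48;2;15;26;15m🬎[38;2;17;28;16m[48;2;15;26;15m🬎[38;2;17;28;16m[48;2;15;26;15m🬎[0m
[38;2;13;23;14m[48;2;12;20;13m🬎[38;2;13;23;14m[48;2;12;20;13m🬎[38;2;13;23;14m[48;2;12;20;13m🬎[38;2;13;23;14m[48;2;12;20;13m🬎[38;2;97;48;113m[48;2;14;19;16m🬁[38;2;97;48;113m[48;2;14;24;14m🬺[38;2;13;23;14m[48;2;12;20;13m🬎[38;2;13;23;14m[48;2;12;20;13m🬎[38;2;13;23;14m[48;2;12;20;13m🬎[38;2;13;23;14m[48;2;12;20;13m🬎[0m
[38;2;11;18;12m[48;2;8;16;11m🬂[38;2;11;18;12m[48;2;8;16;11m🬂[38;2;11;18;12m[48;2;8;16;11m🬂[38;2;11;18;12m[48;2;8;16;11m🬂[38;2;11;18;12m[48;2;8;16;11m🬂[38;2;88;44;103m[48;2;8;16;11m🬂[38;2;11;18;12m[48;2;8;16;11m🬂[38;2;11;18;12m[48;2;8;16;11m🬂[38;2;11;18;12m[48;2;8;16;11m🬂[38;2;11;18;12m[48;2;8;16;11m🬂[0m
[38;2;7;13;10m[48;2;5;10;9m🬂[38;2;7;13;10m[48;2;5;10;9m🬂[38;2;7;13;10m[48;2;5;10;9m🬂[38;2;7;13;10m[48;2;5;10;9m🬂[38;2;7;13;10m[48;2;5;10;9m🬂[38;2;7;13;10m[48;2;5;10;9m🬂[38;2;7;13;10m[48;2;5;10;9m🬂[38;2;7;13;10m[48;2;5;10;9m🬂[38;2;7;13;10m[48;2;5;10;9m🬂[38;2;7;13;10m[48;2;5;10;9m🬂[0m
</frame>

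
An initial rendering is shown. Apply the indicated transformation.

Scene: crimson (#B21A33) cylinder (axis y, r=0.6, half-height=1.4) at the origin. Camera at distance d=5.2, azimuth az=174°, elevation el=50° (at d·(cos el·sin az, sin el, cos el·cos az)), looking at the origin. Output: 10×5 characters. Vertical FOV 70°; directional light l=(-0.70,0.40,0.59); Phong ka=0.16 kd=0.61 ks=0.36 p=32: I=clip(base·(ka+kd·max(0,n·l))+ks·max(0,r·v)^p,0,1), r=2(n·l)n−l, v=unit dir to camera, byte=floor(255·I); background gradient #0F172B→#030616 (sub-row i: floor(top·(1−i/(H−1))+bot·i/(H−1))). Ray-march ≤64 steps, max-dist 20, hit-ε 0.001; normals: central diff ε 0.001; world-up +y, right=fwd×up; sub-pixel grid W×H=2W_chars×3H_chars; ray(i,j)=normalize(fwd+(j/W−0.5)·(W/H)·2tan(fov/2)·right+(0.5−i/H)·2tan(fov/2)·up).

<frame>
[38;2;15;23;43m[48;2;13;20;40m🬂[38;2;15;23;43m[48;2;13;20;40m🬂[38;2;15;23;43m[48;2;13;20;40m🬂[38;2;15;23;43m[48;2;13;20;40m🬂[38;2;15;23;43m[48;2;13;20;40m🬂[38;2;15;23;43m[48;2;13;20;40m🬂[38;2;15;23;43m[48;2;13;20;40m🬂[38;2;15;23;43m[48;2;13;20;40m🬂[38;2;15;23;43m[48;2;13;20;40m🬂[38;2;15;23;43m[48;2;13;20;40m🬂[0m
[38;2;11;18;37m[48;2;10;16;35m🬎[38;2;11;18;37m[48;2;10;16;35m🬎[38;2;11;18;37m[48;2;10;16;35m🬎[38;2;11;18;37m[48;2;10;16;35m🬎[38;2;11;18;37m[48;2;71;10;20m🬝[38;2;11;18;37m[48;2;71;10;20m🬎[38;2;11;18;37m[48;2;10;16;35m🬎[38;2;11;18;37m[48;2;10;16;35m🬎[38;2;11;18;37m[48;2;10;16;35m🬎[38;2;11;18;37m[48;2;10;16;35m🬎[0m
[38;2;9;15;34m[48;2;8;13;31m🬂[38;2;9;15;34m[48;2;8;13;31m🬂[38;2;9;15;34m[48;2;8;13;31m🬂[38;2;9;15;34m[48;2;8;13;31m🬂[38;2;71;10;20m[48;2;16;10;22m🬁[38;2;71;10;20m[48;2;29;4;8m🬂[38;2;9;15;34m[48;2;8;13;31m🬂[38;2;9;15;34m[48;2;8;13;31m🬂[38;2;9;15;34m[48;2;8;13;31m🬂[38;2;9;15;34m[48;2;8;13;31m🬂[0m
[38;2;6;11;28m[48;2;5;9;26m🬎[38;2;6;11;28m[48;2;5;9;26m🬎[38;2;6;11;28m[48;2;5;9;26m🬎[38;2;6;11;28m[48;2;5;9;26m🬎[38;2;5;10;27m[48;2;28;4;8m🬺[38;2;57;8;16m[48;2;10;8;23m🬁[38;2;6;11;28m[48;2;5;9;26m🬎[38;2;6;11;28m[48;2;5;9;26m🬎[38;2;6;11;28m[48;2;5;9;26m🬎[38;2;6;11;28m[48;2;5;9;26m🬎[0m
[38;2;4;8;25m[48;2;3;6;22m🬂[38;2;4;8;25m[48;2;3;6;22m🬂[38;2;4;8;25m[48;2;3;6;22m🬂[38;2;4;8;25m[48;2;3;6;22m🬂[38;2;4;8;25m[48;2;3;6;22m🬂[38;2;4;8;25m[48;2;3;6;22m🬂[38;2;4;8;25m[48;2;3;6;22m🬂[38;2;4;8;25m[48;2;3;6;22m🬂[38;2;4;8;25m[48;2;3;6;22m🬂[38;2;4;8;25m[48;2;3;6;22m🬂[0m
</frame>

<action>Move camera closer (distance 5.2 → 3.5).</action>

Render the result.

<frame>
[38;2;15;23;43m[48;2;13;20;40m🬂[38;2;15;23;43m[48;2;13;20;40m🬂[38;2;15;23;43m[48;2;13;20;40m🬂[38;2;15;23;43m[48;2;13;20;40m🬂[38;2;15;23;43m[48;2;13;20;40m🬂[38;2;15;23;43m[48;2;13;20;40m🬂[38;2;15;23;43m[48;2;13;20;40m🬂[38;2;15;23;43m[48;2;13;20;40m🬂[38;2;15;23;43m[48;2;13;20;40m🬂[38;2;15;23;43m[48;2;13;20;40m🬂[0m
[38;2;11;18;37m[48;2;10;16;35m🬎[38;2;11;18;37m[48;2;10;16;35m🬎[38;2;11;18;37m[48;2;10;16;35m🬎[38;2;11;18;37m[48;2;10;16;35m🬎[38;2;71;10;20m[48;2;28;4;8m🬬[38;2;71;10;20m[48;2;72;10;20m▌[38;2;72;11;21m[48;2;15;14;29m🬄[38;2;11;18;37m[48;2;10;16;35m🬎[38;2;11;18;37m[48;2;10;16;35m🬎[38;2;11;18;37m[48;2;10;16;35m🬎[0m
[38;2;9;15;34m[48;2;8;13;31m🬂[38;2;9;15;34m[48;2;8;13;31m🬂[38;2;9;15;34m[48;2;8;13;31m🬂[38;2;9;15;34m[48;2;8;13;31m🬂[38;2;28;4;8m[48;2;8;13;31m🬬[38;2;28;4;8m[48;2;28;4;8m [38;2;50;7;14m[48;2;8;13;32m🬄[38;2;9;15;34m[48;2;8;13;31m🬂[38;2;9;15;34m[48;2;8;13;31m🬂[38;2;9;15;34m[48;2;8;13;31m🬂[0m
[38;2;6;11;28m[48;2;5;9;26m🬎[38;2;6;11;28m[48;2;5;9;26m🬎[38;2;6;11;28m[48;2;5;9;26m🬎[38;2;6;11;28m[48;2;5;9;26m🬎[38;2;5;10;27m[48;2;28;4;8m🬲[38;2;28;4;8m[48;2;5;9;26m🬎[38;2;6;11;28m[48;2;5;9;26m🬎[38;2;6;11;28m[48;2;5;9;26m🬎[38;2;6;11;28m[48;2;5;9;26m🬎[38;2;6;11;28m[48;2;5;9;26m🬎[0m
[38;2;4;8;25m[48;2;3;6;22m🬂[38;2;4;8;25m[48;2;3;6;22m🬂[38;2;4;8;25m[48;2;3;6;22m🬂[38;2;4;8;25m[48;2;3;6;22m🬂[38;2;4;8;25m[48;2;3;6;22m🬂[38;2;4;8;25m[48;2;3;6;22m🬂[38;2;4;8;25m[48;2;3;6;22m🬂[38;2;4;8;25m[48;2;3;6;22m🬂[38;2;4;8;25m[48;2;3;6;22m🬂[38;2;4;8;25m[48;2;3;6;22m🬂[0m
</frame>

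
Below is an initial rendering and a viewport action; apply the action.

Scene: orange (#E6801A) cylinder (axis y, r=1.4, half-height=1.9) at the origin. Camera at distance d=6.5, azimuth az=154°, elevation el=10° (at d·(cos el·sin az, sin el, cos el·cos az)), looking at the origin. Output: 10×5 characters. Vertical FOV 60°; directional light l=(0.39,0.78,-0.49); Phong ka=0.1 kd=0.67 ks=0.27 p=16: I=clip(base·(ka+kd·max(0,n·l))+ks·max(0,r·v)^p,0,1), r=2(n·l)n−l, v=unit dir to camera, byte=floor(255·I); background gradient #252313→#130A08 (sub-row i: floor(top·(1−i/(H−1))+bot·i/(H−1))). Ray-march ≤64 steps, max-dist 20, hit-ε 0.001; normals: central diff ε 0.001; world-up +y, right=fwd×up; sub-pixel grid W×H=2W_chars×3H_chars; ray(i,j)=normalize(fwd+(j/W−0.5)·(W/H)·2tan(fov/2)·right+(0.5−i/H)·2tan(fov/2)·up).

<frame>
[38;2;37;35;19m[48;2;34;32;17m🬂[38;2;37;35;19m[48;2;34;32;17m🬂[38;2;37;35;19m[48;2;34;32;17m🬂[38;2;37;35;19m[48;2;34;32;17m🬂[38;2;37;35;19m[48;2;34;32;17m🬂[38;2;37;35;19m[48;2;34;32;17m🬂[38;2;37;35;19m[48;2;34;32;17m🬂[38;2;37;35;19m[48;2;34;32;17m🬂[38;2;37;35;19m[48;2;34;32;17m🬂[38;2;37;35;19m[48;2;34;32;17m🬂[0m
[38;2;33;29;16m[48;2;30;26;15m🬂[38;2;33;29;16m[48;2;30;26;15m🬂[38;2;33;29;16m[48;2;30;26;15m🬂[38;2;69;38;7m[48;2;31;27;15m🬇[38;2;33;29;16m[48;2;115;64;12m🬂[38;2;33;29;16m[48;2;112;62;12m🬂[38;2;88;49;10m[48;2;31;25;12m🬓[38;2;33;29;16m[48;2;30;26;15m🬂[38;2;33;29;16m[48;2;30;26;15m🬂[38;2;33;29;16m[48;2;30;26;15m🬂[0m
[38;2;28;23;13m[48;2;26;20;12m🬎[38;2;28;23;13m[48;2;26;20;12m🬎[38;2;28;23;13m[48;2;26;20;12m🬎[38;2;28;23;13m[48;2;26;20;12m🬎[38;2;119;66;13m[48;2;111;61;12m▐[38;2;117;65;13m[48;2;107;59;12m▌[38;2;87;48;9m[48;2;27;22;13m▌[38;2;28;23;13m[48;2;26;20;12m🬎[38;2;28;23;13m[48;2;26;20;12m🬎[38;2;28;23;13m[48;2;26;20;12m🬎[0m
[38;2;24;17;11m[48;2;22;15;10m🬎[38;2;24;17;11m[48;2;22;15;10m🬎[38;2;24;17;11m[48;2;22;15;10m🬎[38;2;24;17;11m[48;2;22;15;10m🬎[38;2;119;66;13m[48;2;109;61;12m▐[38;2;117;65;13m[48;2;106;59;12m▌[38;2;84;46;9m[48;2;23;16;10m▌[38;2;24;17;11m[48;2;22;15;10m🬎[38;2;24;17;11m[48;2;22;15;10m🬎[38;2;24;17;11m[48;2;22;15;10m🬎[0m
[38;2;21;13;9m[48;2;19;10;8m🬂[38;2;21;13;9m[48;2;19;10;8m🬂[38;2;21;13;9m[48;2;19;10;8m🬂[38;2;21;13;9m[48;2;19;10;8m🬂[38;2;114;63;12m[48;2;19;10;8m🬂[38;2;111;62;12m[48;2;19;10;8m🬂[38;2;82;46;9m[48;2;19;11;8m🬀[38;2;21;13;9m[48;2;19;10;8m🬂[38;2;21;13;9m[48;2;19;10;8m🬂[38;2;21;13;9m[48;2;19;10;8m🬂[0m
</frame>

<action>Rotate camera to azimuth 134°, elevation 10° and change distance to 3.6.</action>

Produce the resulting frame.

<frame>
[38;2;37;35;19m[48;2;34;32;17m🬂[38;2;37;35;19m[48;2;34;32;17m🬂[38;2;89;49;9m[48;2;43;32;13m▐[38;2;108;60;12m[48;2;100;56;11m▐[38;2;117;65;14m[48;2;113;63;12m▐[38;2;123;70;17m[48;2;120;67;14m🬊[38;2;119;67;14m[48;2;117;65;13m🬄[38;2;112;62;12m[48;2;104;58;11m▌[38;2;82;45;9m[48;2;35;32;17m🬀[38;2;37;35;19m[48;2;34;32;17m🬂[0m
[38;2;33;29;16m[48;2;30;26;15m🬂[38;2;33;29;16m[48;2;30;26;15m🬂[38;2;85;47;9m[48;2;31;27;15m▐[38;2;107;59;12m[48;2;99;55;11m▐[38;2;116;64;13m[48;2;113;62;12m▐[38;2;119;66;13m[48;2;118;66;13m🬨[38;2;118;66;13m[48;2;116;64;13m▌[38;2;111;62;12m[48;2;102;56;11m▌[38;2;33;29;16m[48;2;30;26;15m🬂[38;2;33;29;16m[48;2;30;26;15m🬂[0m
[38;2;28;23;13m[48;2;26;20;12m🬎[38;2;28;23;13m[48;2;26;20;12m🬎[38;2;81;45;9m[48;2;27;22;13m▐[38;2;106;59;12m[48;2;97;54;11m▐[38;2;112;62;12m[48;2;116;64;13m▌[38;2;118;66;13m[48;2;119;66;13m▌[38;2;118;66;13m[48;2;116;64;13m▌[38;2;110;61;12m[48;2;99;54;11m▌[38;2;28;23;13m[48;2;26;20;12m🬎[38;2;28;23;13m[48;2;26;20;12m🬎[0m
[38;2;24;17;11m[48;2;22;15;10m🬎[38;2;24;17;11m[48;2;22;15;10m🬎[38;2;74;41;8m[48;2;23;16;10m▐[38;2;105;58;11m[48;2;95;53;10m▐[38;2;112;62;12m[48;2;116;64;13m▌[38;2;118;66;13m[48;2;119;66;13m▌[38;2;118;66;13m[48;2;115;64;13m▌[38;2;109;60;12m[48;2;94;52;10m▌[38;2;24;17;11m[48;2;22;15;10m🬎[38;2;24;17;11m[48;2;22;15;10m🬎[0m
[38;2;21;13;9m[48;2;19;10;8m🬂[38;2;21;13;9m[48;2;19;10;8m🬂[38;2;63;34;6m[48;2;20;11;8m▐[38;2;104;58;11m[48;2;93;51;10m▐[38;2;116;64;13m[48;2;111;62;12m▐[38;2;118;66;13m[48;2;119;66;13m▌[38;2;118;65;13m[48;2;115;64;13m▌[38;2;107;59;12m[48;2;84;46;9m▌[38;2;21;13;9m[48;2;19;10;8m🬂[38;2;21;13;9m[48;2;19;10;8m🬂[0m
</frame>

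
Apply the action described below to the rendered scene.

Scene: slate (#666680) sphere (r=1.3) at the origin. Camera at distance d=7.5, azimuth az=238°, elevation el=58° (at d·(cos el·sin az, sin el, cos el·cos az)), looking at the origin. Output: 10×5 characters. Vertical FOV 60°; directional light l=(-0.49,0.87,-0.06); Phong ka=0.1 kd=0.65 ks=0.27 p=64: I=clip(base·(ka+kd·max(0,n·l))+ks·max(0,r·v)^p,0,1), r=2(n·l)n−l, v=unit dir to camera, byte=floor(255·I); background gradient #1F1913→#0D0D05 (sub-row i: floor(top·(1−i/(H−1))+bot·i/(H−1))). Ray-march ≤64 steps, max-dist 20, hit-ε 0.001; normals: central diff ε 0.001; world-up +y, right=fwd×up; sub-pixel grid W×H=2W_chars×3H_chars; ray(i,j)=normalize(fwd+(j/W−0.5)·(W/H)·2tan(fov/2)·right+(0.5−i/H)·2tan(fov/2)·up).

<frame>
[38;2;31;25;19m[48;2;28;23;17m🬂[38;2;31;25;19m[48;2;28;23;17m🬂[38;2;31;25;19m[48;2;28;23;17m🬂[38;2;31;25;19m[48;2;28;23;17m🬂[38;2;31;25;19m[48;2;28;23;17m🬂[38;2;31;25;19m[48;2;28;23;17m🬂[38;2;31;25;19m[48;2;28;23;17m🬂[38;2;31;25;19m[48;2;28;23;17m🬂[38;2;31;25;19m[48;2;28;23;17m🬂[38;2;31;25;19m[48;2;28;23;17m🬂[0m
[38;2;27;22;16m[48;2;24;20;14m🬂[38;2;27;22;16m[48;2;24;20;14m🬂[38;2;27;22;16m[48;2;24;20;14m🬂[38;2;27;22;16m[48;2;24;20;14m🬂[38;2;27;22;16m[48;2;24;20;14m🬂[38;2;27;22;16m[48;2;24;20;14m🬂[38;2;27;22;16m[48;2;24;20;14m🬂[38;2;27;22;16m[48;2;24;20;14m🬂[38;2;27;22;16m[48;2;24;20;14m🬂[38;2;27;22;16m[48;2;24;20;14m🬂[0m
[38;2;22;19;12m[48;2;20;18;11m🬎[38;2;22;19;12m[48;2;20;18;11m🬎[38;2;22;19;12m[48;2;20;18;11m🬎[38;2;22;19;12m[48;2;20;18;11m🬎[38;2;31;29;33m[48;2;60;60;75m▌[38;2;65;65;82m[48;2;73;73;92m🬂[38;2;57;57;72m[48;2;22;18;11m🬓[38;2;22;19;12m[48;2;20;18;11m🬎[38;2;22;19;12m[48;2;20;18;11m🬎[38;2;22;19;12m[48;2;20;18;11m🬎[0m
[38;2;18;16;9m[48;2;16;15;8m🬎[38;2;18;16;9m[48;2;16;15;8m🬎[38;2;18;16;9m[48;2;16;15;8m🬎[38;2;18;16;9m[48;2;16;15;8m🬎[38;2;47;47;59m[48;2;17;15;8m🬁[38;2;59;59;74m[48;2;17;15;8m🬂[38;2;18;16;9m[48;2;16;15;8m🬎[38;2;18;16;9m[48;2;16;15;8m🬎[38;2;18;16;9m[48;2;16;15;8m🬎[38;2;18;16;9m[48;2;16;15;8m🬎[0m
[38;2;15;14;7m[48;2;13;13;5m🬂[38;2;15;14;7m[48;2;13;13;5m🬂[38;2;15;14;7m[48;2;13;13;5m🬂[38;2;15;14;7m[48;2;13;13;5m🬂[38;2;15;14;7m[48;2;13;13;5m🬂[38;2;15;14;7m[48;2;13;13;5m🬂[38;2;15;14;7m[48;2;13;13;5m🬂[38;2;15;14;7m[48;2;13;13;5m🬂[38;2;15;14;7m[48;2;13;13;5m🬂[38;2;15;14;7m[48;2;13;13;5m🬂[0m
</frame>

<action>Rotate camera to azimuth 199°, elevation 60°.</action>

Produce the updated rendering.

<frame>
[38;2;31;25;19m[48;2;28;23;17m🬂[38;2;31;25;19m[48;2;28;23;17m🬂[38;2;31;25;19m[48;2;28;23;17m🬂[38;2;31;25;19m[48;2;28;23;17m🬂[38;2;31;25;19m[48;2;28;23;17m🬂[38;2;31;25;19m[48;2;28;23;17m🬂[38;2;31;25;19m[48;2;28;23;17m🬂[38;2;31;25;19m[48;2;28;23;17m🬂[38;2;31;25;19m[48;2;28;23;17m🬂[38;2;31;25;19m[48;2;28;23;17m🬂[0m
[38;2;27;22;16m[48;2;24;20;14m🬂[38;2;27;22;16m[48;2;24;20;14m🬂[38;2;27;22;16m[48;2;24;20;14m🬂[38;2;27;22;16m[48;2;24;20;14m🬂[38;2;27;22;16m[48;2;24;20;14m🬂[38;2;27;22;16m[48;2;24;20;14m🬂[38;2;27;22;16m[48;2;24;20;14m🬂[38;2;27;22;16m[48;2;24;20;14m🬂[38;2;27;22;16m[48;2;24;20;14m🬂[38;2;27;22;16m[48;2;24;20;14m🬂[0m
[38;2;22;19;12m[48;2;20;18;11m🬎[38;2;22;19;12m[48;2;20;18;11m🬎[38;2;22;19;12m[48;2;20;18;11m🬎[38;2;22;19;12m[48;2;20;18;11m🬎[38;2;50;50;62m[48;2;20;18;19m▐[38;2;72;72;90m[48;2;66;66;83m▐[38;2;65;65;82m[48;2;22;18;11m🬓[38;2;22;19;12m[48;2;20;18;11m🬎[38;2;22;19;12m[48;2;20;18;11m🬎[38;2;22;19;12m[48;2;20;18;11m🬎[0m
[38;2;18;16;9m[48;2;16;15;8m🬎[38;2;18;16;9m[48;2;16;15;8m🬎[38;2;18;16;9m[48;2;16;15;8m🬎[38;2;18;16;9m[48;2;16;15;8m🬎[38;2;29;29;37m[48;2;17;15;8m🬁[38;2;49;49;62m[48;2;17;15;8m🬂[38;2;18;16;9m[48;2;16;15;8m🬎[38;2;18;16;9m[48;2;16;15;8m🬎[38;2;18;16;9m[48;2;16;15;8m🬎[38;2;18;16;9m[48;2;16;15;8m🬎[0m
[38;2;15;14;7m[48;2;13;13;5m🬂[38;2;15;14;7m[48;2;13;13;5m🬂[38;2;15;14;7m[48;2;13;13;5m🬂[38;2;15;14;7m[48;2;13;13;5m🬂[38;2;15;14;7m[48;2;13;13;5m🬂[38;2;15;14;7m[48;2;13;13;5m🬂[38;2;15;14;7m[48;2;13;13;5m🬂[38;2;15;14;7m[48;2;13;13;5m🬂[38;2;15;14;7m[48;2;13;13;5m🬂[38;2;15;14;7m[48;2;13;13;5m🬂[0m
</frame>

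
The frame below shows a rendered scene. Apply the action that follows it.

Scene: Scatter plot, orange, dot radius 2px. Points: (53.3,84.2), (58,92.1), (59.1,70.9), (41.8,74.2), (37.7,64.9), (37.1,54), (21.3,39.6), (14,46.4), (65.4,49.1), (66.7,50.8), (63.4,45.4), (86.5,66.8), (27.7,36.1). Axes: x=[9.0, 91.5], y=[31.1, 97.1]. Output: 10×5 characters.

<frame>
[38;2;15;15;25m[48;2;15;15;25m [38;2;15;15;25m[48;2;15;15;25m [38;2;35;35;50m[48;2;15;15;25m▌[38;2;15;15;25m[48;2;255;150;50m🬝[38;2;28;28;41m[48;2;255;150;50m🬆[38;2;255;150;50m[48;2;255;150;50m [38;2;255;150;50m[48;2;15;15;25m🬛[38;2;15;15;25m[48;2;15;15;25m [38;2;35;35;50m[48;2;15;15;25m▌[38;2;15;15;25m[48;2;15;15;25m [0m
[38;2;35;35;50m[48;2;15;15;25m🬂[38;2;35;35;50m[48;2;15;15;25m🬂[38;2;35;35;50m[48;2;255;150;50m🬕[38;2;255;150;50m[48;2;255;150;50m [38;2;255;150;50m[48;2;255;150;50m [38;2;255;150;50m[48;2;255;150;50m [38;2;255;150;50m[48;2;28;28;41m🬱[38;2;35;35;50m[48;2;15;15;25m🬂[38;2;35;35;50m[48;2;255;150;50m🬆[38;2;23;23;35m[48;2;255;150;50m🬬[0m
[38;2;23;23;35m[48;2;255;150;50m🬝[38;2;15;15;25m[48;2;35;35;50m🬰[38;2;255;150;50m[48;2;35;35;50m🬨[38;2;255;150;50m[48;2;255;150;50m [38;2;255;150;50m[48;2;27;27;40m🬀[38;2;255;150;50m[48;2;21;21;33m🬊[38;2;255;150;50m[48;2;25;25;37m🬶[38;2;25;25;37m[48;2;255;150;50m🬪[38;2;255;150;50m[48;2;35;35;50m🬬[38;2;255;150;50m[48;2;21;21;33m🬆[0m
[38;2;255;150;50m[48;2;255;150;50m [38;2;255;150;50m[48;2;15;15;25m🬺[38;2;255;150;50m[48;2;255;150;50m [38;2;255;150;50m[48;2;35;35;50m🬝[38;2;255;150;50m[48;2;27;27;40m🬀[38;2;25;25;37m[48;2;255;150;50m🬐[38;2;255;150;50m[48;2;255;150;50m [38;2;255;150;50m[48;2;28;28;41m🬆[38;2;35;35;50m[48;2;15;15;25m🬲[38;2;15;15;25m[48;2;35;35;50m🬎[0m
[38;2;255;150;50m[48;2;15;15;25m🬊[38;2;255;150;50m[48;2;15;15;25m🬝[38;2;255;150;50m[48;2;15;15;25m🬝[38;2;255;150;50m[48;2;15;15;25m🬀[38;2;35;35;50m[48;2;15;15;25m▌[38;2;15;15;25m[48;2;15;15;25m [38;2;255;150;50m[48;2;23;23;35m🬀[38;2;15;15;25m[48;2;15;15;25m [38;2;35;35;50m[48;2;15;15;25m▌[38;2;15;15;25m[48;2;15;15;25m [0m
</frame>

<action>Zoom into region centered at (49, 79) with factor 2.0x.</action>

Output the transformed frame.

<frame>
[38;2;15;15;25m[48;2;15;15;25m [38;2;15;15;25m[48;2;15;15;25m [38;2;35;35;50m[48;2;15;15;25m▌[38;2;15;15;25m[48;2;15;15;25m [38;2;35;35;50m[48;2;15;15;25m▌[38;2;15;15;25m[48;2;255;150;50m🬕[38;2;255;150;50m[48;2;255;150;50m [38;2;255;150;50m[48;2;15;15;25m🬛[38;2;35;35;50m[48;2;15;15;25m▌[38;2;15;15;25m[48;2;15;15;25m [0m
[38;2;35;35;50m[48;2;15;15;25m🬂[38;2;35;35;50m[48;2;15;15;25m🬂[38;2;35;35;50m[48;2;15;15;25m🬕[38;2;35;35;50m[48;2;15;15;25m🬂[38;2;255;150;50m[48;2;31;31;45m🬇[38;2;255;150;50m[48;2;255;150;50m [38;2;255;150;50m[48;2;15;15;25m🬝[38;2;35;35;50m[48;2;15;15;25m🬂[38;2;35;35;50m[48;2;15;15;25m🬕[38;2;35;35;50m[48;2;15;15;25m🬂[0m
[38;2;15;15;25m[48;2;35;35;50m🬰[38;2;15;15;25m[48;2;35;35;50m🬰[38;2;31;31;45m[48;2;255;150;50m🬝[38;2;21;21;33m[48;2;255;150;50m🬊[38;2;35;35;50m[48;2;15;15;25m🬛[38;2;23;23;35m[48;2;255;150;50m🬺[38;2;35;35;50m[48;2;15;15;25m🬛[38;2;23;23;35m[48;2;255;150;50m🬬[38;2;35;35;50m[48;2;15;15;25m🬛[38;2;15;15;25m[48;2;35;35;50m🬰[0m
[38;2;15;15;25m[48;2;35;35;50m🬎[38;2;19;19;30m[48;2;255;150;50m🬝[38;2;255;150;50m[48;2;255;150;50m [38;2;255;150;50m[48;2;35;35;50m🬝[38;2;255;150;50m[48;2;27;27;40m🬀[38;2;15;15;25m[48;2;35;35;50m🬎[38;2;35;35;50m[48;2;255;150;50m🬐[38;2;255;150;50m[48;2;255;150;50m [38;2;27;27;40m[48;2;255;150;50m🬸[38;2;15;15;25m[48;2;35;35;50m🬎[0m
[38;2;15;15;25m[48;2;15;15;25m [38;2;255;150;50m[48;2;15;15;25m🬊[38;2;255;150;50m[48;2;15;15;25m🬝[38;2;255;150;50m[48;2;15;15;25m🬀[38;2;35;35;50m[48;2;15;15;25m▌[38;2;15;15;25m[48;2;15;15;25m [38;2;35;35;50m[48;2;15;15;25m▌[38;2;255;150;50m[48;2;15;15;25m🬀[38;2;35;35;50m[48;2;15;15;25m▌[38;2;15;15;25m[48;2;15;15;25m [0m
</frame>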